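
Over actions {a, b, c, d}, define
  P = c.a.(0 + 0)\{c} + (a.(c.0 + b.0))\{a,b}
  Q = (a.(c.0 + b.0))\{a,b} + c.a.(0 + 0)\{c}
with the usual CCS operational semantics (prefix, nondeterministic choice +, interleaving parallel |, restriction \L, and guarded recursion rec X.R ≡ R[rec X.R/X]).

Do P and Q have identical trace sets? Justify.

traces(P) = traces(Q)

P's transition system — 3 states:
  u0 = c.a.(0 + 0)\{c} + (a.(c.0 + b.0))\{a,b} → --c--▸ u1
  u1 = a.(0 + 0)\{c} → --a--▸ u2
  u2 = (0 + 0)\{c} → deadlocked
Q's transition system — 3 states:
  v0 = (a.(c.0 + b.0))\{a,b} + c.a.(0 + 0)\{c} → --c--▸ v1
  v1 = a.(0 + 0)\{c} → --a--▸ v2
  v2 = (0 + 0)\{c} → deadlocked
Partition-refinement fixed point:
  B0 = {u0, v0}
  B1 = {u1, v1}
  B2 = {u2, v2}
u0 ∈ B0, v0 ∈ B0 → same block
Bisimilar ⇒ trace-equivalent.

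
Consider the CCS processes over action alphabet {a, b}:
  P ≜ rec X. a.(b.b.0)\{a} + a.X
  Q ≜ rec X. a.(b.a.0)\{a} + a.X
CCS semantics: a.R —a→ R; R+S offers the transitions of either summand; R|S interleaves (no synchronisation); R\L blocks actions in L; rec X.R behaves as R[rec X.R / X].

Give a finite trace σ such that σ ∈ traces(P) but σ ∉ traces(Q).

P's transition system — 4 states:
  s0 = rec X. a.(b.b.0)\{a} + a.X | —a→ s0, —a→ s1
  s1 = (b.b.0)\{a} | —b→ s2
  s2 = (b.0)\{a} | —b→ s3
  s3 = 0\{a} | stopped
Q's transition system — 3 states:
  t0 = rec X. a.(b.a.0)\{a} + a.X | —a→ t0, —a→ t1
  t1 = (b.a.0)\{a} | —b→ t2
  t2 = (a.0)\{a} | stopped
Run σ = ⟨abb⟩ on P: start {s0}
  [1] a ⇒ {s0, s1}
  [2] b ⇒ {s2}
  [3] b ⇒ {s3}
  P completes σ.
Run σ = ⟨abb⟩ on Q: start {t0}
  [1] a ⇒ {t0, t1}
  [2] b ⇒ {t2}
  [3] b ⇒ ∅  — Q cannot continue

abb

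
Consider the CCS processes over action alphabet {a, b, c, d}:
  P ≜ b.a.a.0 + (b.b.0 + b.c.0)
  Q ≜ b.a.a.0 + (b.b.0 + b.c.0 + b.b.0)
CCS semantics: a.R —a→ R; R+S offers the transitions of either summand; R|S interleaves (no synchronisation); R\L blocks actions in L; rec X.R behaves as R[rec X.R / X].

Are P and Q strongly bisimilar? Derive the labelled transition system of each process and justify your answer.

Reachable graph of P (6 states):
  u0 = b.a.a.0 + (b.b.0 + b.c.0) ⊢ --b--▸ u1, --b--▸ u2, --b--▸ u3
  u1 = a.a.0 ⊢ --a--▸ u4
  u2 = b.0 ⊢ --b--▸ u5
  u3 = c.0 ⊢ --c--▸ u5
  u4 = a.0 ⊢ --a--▸ u5
  u5 = 0 ⊢ deadlocked
Reachable graph of Q (6 states):
  v0 = b.a.a.0 + (b.b.0 + b.c.0 + b.b.0) ⊢ --b--▸ v1, --b--▸ v2, --b--▸ v3
  v1 = a.a.0 ⊢ --a--▸ v4
  v2 = b.0 ⊢ --b--▸ v5
  v3 = c.0 ⊢ --c--▸ v5
  v4 = a.0 ⊢ --a--▸ v5
  v5 = 0 ⊢ deadlocked
Partition-refinement fixed point:
  B0 = {u0, v0}
  B1 = {u3, v3}
  B2 = {u5, v5}
  B3 = {u2, v2}
  B4 = {u1, v1}
  B5 = {u4, v4}
u0 ∈ B0, v0 ∈ B0 → same block

bisimilar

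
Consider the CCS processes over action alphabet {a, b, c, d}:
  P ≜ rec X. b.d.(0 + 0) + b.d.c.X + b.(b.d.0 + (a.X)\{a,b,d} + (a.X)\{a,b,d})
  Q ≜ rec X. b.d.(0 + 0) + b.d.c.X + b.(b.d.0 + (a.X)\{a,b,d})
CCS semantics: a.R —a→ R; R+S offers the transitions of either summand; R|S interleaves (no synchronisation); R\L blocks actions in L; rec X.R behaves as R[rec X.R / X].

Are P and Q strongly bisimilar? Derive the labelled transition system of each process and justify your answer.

P's transition system — 8 states:
  m0 = rec X. b.d.(0 + 0) + b.d.c.X + b.(b.d.0 + (a.X)\{a,b,d} + (a.X)\{a,b,d}) → ··b··> m1, ··b··> m2, ··b··> m3
  m1 = b.d.0 + (a.(rec X. b.d.(0 + 0) + b.d.c.X + b.(b.d.0 + (a.X)\{a,b,d} + (a.X)\{a,b,d})))\{a,b,d} + (a.(rec X. b.d.(0 + 0) + b.d.c.X + b.(b.d.0 + (a.X)\{a,b,d} + (a.X)\{a,b,d})))\{a,b,d} → ··b··> m4
  m2 = d.(0 + 0) → ··d··> m5
  m3 = d.c.(rec X. b.d.(0 + 0) + b.d.c.X + b.(b.d.0 + (a.X)\{a,b,d} + (a.X)\{a,b,d})) → ··d··> m6
  m4 = d.0 → ··d··> m7
  m5 = 0 + 0 → ∅
  m6 = c.(rec X. b.d.(0 + 0) + b.d.c.X + b.(b.d.0 + (a.X)\{a,b,d} + (a.X)\{a,b,d})) → ··c··> m0
  m7 = 0 → ∅
Q's transition system — 8 states:
  n0 = rec X. b.d.(0 + 0) + b.d.c.X + b.(b.d.0 + (a.X)\{a,b,d}) → ··b··> n1, ··b··> n2, ··b··> n3
  n1 = b.d.0 + (a.(rec X. b.d.(0 + 0) + b.d.c.X + b.(b.d.0 + (a.X)\{a,b,d})))\{a,b,d} → ··b··> n4
  n2 = d.(0 + 0) → ··d··> n5
  n3 = d.c.(rec X. b.d.(0 + 0) + b.d.c.X + b.(b.d.0 + (a.X)\{a,b,d})) → ··d··> n6
  n4 = d.0 → ··d··> n7
  n5 = 0 + 0 → ∅
  n6 = c.(rec X. b.d.(0 + 0) + b.d.c.X + b.(b.d.0 + (a.X)\{a,b,d})) → ··c··> n0
  n7 = 0 → ∅
Bisimilarity quotient blocks:
  B0 = {m0, n0}
  B1 = {m1, n1}
  B2 = {m2, m4, n2, n4}
  B3 = {m5, m7, n5, n7}
  B4 = {m3, n3}
  B5 = {m6, n6}
m0 ∈ B0, n0 ∈ B0 → same block

bisimilar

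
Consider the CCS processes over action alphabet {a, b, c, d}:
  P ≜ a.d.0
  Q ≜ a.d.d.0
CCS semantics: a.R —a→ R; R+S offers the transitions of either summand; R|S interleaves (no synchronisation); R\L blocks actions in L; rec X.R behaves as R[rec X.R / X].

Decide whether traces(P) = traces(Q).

LTS(P): 3 reachable states
  m0 = a.d.0 → -a-> m1
  m1 = d.0 → -d-> m2
  m2 = 0 → ·
LTS(Q): 4 reachable states
  n0 = a.d.d.0 → -a-> n1
  n1 = d.d.0 → -d-> n2
  n2 = d.0 → -d-> n3
  n3 = 0 → ·
Trace ⟨add⟩ through Q, begin at {n0}:
  [1] a ⇒ {n1}
  [2] d ⇒ {n2}
  [3] d ⇒ {n3}
  Q completes σ.
Trace ⟨add⟩ through P, begin at {m0}:
  [1] a ⇒ {m1}
  [2] d ⇒ {m2}
  [3] d ⇒ ∅ (P stuck)

trace-distinct — witness ⟨add⟩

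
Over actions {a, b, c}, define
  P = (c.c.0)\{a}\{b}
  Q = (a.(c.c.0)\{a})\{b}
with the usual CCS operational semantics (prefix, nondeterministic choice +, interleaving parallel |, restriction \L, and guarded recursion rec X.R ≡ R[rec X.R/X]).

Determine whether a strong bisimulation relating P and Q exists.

NO

LTS(P): 3 reachable states
  m0 = (c.c.0)\{a}\{b} → —c→ m1
  m1 = (c.0)\{a}\{b} → —c→ m2
  m2 = 0\{a}\{b} → ·
LTS(Q): 4 reachable states
  n0 = (a.(c.c.0)\{a})\{b} → —a→ n1
  n1 = (c.c.0)\{a}\{b} → —c→ n2
  n2 = (c.0)\{a}\{b} → —c→ n3
  n3 = 0\{a}\{b} → ·
Bisimilarity quotient blocks:
  B0 = {m0, n1}
  B1 = {m1, n2}
  B2 = {m2, n3}
  B3 = {n0}
m0 ∈ B0, n0 ∈ B3 → different blocks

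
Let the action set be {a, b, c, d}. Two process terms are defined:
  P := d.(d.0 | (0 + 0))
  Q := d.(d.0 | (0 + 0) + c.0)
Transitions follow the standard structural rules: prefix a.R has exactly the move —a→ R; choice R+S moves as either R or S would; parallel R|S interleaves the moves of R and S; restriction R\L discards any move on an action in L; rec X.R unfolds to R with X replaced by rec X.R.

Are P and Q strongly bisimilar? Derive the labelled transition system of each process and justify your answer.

P's transition system — 3 states:
  m0 = d.(d.0 | (0 + 0)) ⊢ -d-> m1
  m1 = d.0 | (0 + 0) ⊢ -d-> m2
  m2 = 0 | (0 + 0) ⊢ deadlocked
Q's transition system — 4 states:
  n0 = d.(d.0 | (0 + 0) + c.0) ⊢ -d-> n1
  n1 = d.0 | (0 + 0) + c.0 ⊢ -c-> n2, -d-> n3
  n2 = 0 ⊢ deadlocked
  n3 = 0 | (0 + 0) ⊢ deadlocked
Coarsest stable partition (strong bisimilarity classes):
  B0 = {m0}
  B1 = {m1}
  B2 = {m2, n2, n3}
  B3 = {n0}
  B4 = {n1}
m0 ∈ B0, n0 ∈ B3 → different blocks

P ≁ Q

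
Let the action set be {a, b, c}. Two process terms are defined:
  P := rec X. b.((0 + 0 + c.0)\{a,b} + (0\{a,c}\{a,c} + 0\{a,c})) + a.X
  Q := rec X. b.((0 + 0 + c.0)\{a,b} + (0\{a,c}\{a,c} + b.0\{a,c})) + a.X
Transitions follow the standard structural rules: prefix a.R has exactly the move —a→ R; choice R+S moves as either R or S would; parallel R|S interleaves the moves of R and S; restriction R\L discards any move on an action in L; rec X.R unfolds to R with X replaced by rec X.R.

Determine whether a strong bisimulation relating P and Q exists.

P's transition system — 3 states:
  u0 = rec X. b.((0 + 0 + c.0)\{a,b} + (0\{a,c}\{a,c} + 0\{a,c})) + a.X → --a--▸ u0, --b--▸ u1
  u1 = (0 + 0 + c.0)\{a,b} + (0\{a,c}\{a,c} + 0\{a,c}) → --c--▸ u2
  u2 = 0\{a,b} → ∅
Q's transition system — 4 states:
  v0 = rec X. b.((0 + 0 + c.0)\{a,b} + (0\{a,c}\{a,c} + b.0\{a,c})) + a.X → --a--▸ v0, --b--▸ v1
  v1 = (0 + 0 + c.0)\{a,b} + (0\{a,c}\{a,c} + b.0\{a,c}) → --b--▸ v2, --c--▸ v3
  v2 = 0\{a,c} → ∅
  v3 = 0\{a,b} → ∅
Bisimilarity quotient blocks:
  B0 = {u0}
  B1 = {u1}
  B2 = {u2, v2, v3}
  B3 = {v0}
  B4 = {v1}
u0 ∈ B0, v0 ∈ B3 → different blocks

NO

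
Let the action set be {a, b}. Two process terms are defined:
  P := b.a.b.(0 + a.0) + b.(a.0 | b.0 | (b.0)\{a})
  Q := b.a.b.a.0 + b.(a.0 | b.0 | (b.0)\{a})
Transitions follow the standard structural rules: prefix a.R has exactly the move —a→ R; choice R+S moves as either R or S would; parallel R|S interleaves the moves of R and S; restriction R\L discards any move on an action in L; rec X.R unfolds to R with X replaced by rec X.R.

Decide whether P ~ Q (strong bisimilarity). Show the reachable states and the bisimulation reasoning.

Reachable graph of P (13 states):
  m0 = b.a.b.(0 + a.0) + b.(a.0 | b.0 | (b.0)\{a}) | --b--▸ m1, --b--▸ m2
  m1 = a.0 | b.0 | (b.0)\{a} | --a--▸ m3, --b--▸ m4, --b--▸ m5
  m2 = a.b.(0 + a.0) | --a--▸ m6
  m3 = 0 | b.0 | (b.0)\{a} | --b--▸ m7, --b--▸ m8
  m4 = a.0 | 0 | (b.0)\{a} | --a--▸ m7, --b--▸ m9
  m5 = a.0 | b.0 | 0\{a} | --a--▸ m8, --b--▸ m9
  m6 = b.(0 + a.0) | --b--▸ m10
  m7 = 0 | 0 | (b.0)\{a} | --b--▸ m11
  m8 = 0 | b.0 | 0\{a} | --b--▸ m11
  m9 = a.0 | 0 | 0\{a} | --a--▸ m11
  m10 = 0 + a.0 | --a--▸ m12
  m11 = 0 | 0 | 0\{a} | ∅
  m12 = 0 | ∅
Reachable graph of Q (13 states):
  n0 = b.a.b.a.0 + b.(a.0 | b.0 | (b.0)\{a}) | --b--▸ n1, --b--▸ n2
  n1 = a.0 | b.0 | (b.0)\{a} | --a--▸ n3, --b--▸ n4, --b--▸ n5
  n2 = a.b.a.0 | --a--▸ n6
  n3 = 0 | b.0 | (b.0)\{a} | --b--▸ n7, --b--▸ n8
  n4 = a.0 | 0 | (b.0)\{a} | --a--▸ n7, --b--▸ n9
  n5 = a.0 | b.0 | 0\{a} | --a--▸ n8, --b--▸ n9
  n6 = b.a.0 | --b--▸ n10
  n7 = 0 | 0 | (b.0)\{a} | --b--▸ n11
  n8 = 0 | b.0 | 0\{a} | --b--▸ n11
  n9 = a.0 | 0 | 0\{a} | --a--▸ n11
  n10 = a.0 | --a--▸ n12
  n11 = 0 | 0 | 0\{a} | ∅
  n12 = 0 | ∅
Partition-refinement fixed point:
  B0 = {m0, n0}
  B1 = {m2, n2}
  B2 = {m6, n6}
  B3 = {m10, m9, n10, n9}
  B4 = {m11, m12, n11, n12}
  B5 = {m1, n1}
  B6 = {m4, m5, n4, n5}
  B7 = {m7, m8, n7, n8}
  B8 = {m3, n3}
m0 ∈ B0, n0 ∈ B0 → same block

bisimilar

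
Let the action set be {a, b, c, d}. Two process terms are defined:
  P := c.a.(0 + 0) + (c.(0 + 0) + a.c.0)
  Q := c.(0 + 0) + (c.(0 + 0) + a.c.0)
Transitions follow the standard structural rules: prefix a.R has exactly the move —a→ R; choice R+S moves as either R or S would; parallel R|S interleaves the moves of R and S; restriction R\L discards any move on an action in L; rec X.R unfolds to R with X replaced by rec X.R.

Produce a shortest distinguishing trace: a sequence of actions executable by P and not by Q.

ca

Reachable graph of P (5 states):
  s0 = c.a.(0 + 0) + (c.(0 + 0) + a.c.0) :: ··a··> s1, ··c··> s2, ··c··> s3
  s1 = c.0 :: ··c··> s4
  s2 = 0 + 0 :: ·
  s3 = a.(0 + 0) :: ··a··> s2
  s4 = 0 :: ·
Reachable graph of Q (4 states):
  t0 = c.(0 + 0) + (c.(0 + 0) + a.c.0) :: ··a··> t1, ··c··> t2
  t1 = c.0 :: ··c··> t3
  t2 = 0 + 0 :: ·
  t3 = 0 :: ·
Run σ = ⟨ca⟩ on P: start {s0}
  [1] c ⇒ {s2, s3}
  [2] a ⇒ {s2}
  — P admits the full trace.
Run σ = ⟨ca⟩ on Q: start {t0}
  [1] c ⇒ {t2}
  [2] a ⇒ ∅  — Q cannot continue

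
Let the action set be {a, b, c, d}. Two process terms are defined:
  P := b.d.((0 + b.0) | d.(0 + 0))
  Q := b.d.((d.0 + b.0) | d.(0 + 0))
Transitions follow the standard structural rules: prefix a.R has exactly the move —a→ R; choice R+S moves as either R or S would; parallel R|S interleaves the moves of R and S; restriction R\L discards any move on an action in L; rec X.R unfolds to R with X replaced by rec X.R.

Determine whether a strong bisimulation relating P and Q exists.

NO

P's transition system — 6 states:
  u0 = b.d.((0 + b.0) | d.(0 + 0)) :: ··b··> u1
  u1 = d.((0 + b.0) | d.(0 + 0)) :: ··d··> u2
  u2 = (0 + b.0) | d.(0 + 0) :: ··b··> u3, ··d··> u4
  u3 = 0 | d.(0 + 0) :: ··d··> u5
  u4 = (0 + b.0) | (0 + 0) :: ··b··> u5
  u5 = 0 | (0 + 0) :: (no moves)
Q's transition system — 6 states:
  v0 = b.d.((d.0 + b.0) | d.(0 + 0)) :: ··b··> v1
  v1 = d.((d.0 + b.0) | d.(0 + 0)) :: ··d··> v2
  v2 = (d.0 + b.0) | d.(0 + 0) :: ··b··> v3, ··d··> v3, ··d··> v4
  v3 = 0 | d.(0 + 0) :: ··d··> v5
  v4 = (d.0 + b.0) | (0 + 0) :: ··b··> v5, ··d··> v5
  v5 = 0 | (0 + 0) :: (no moves)
Bisimilarity quotient blocks:
  B0 = {u0}
  B1 = {u1}
  B2 = {u2}
  B3 = {u4}
  B4 = {u5, v5}
  B5 = {u3, v3}
  B6 = {v0}
  B7 = {v1}
  B8 = {v2}
  B9 = {v4}
u0 ∈ B0, v0 ∈ B6 → different blocks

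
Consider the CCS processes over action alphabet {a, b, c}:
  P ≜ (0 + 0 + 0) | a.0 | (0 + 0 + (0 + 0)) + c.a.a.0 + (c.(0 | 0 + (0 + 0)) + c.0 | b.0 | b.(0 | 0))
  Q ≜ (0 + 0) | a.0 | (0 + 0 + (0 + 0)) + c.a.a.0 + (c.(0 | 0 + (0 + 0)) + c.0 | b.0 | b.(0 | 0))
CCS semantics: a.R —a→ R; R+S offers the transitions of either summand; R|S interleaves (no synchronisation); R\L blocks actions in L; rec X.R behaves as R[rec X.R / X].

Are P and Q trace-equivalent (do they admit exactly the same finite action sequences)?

LTS(P): 13 reachable states
  m0 = (0 + 0 + 0) | a.0 | (0 + 0 + (0 + 0)) + c.a.a.0 + (c.(0 | 0 + (0 + 0)) + c.0 | b.0 | b.(0 | 0)) :: —a→ m1, —b→ m2, —b→ m3, —c→ m4, —c→ m5, —c→ m6
  m1 = (0 + 0 + 0) | 0 | (0 + 0 + (0 + 0)) :: deadlocked
  m2 = c.0 | 0 | b.(0 | 0) :: —b→ m7, —c→ m8
  m3 = c.0 | b.0 | (0 | 0) :: —b→ m7, —c→ m9
  m4 = 0 | 0 + (0 + 0) :: deadlocked
  m5 = 0 | b.0 | b.(0 | 0) :: —b→ m8, —b→ m9
  m6 = a.a.0 :: —a→ m10
  m7 = c.0 | 0 | (0 | 0) :: —c→ m11
  m8 = 0 | 0 | b.(0 | 0) :: —b→ m11
  m9 = 0 | b.0 | (0 | 0) :: —b→ m11
  m10 = a.0 :: —a→ m12
  m11 = 0 | 0 | (0 | 0) :: deadlocked
  m12 = 0 :: deadlocked
LTS(Q): 13 reachable states
  n0 = (0 + 0) | a.0 | (0 + 0 + (0 + 0)) + c.a.a.0 + (c.(0 | 0 + (0 + 0)) + c.0 | b.0 | b.(0 | 0)) :: —a→ n1, —b→ n2, —b→ n3, —c→ n4, —c→ n5, —c→ n6
  n1 = (0 + 0) | 0 | (0 + 0 + (0 + 0)) :: deadlocked
  n2 = c.0 | 0 | b.(0 | 0) :: —b→ n7, —c→ n8
  n3 = c.0 | b.0 | (0 | 0) :: —b→ n7, —c→ n9
  n4 = 0 | 0 + (0 + 0) :: deadlocked
  n5 = 0 | b.0 | b.(0 | 0) :: —b→ n8, —b→ n9
  n6 = a.a.0 :: —a→ n10
  n7 = c.0 | 0 | (0 | 0) :: —c→ n11
  n8 = 0 | 0 | b.(0 | 0) :: —b→ n11
  n9 = 0 | b.0 | (0 | 0) :: —b→ n11
  n10 = a.0 :: —a→ n12
  n11 = 0 | 0 | (0 | 0) :: deadlocked
  n12 = 0 :: deadlocked
Coarsest stable partition (strong bisimilarity classes):
  B0 = {m0, n0}
  B1 = {m1, m11, m12, m4, n1, n11, n12, n4}
  B2 = {m6, n6}
  B3 = {m10, n10}
  B4 = {m2, m3, n2, n3}
  B5 = {m8, m9, n8, n9}
  B6 = {m7, n7}
  B7 = {m5, n5}
m0 ∈ B0, n0 ∈ B0 → same block
Bisimilar ⇒ trace-equivalent.

traces(P) = traces(Q)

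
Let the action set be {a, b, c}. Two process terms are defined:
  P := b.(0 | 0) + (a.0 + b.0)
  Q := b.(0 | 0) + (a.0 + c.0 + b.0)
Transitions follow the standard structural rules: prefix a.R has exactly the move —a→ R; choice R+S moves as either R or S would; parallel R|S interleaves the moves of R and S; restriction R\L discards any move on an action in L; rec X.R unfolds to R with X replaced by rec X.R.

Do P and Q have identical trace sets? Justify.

NO — witness ⟨c⟩

Reachable graph of P (3 states):
  p0 = b.(0 | 0) + (a.0 + b.0) :: =a=> p1, =b=> p1, =b=> p2
  p1 = 0 :: ·
  p2 = 0 | 0 :: ·
Reachable graph of Q (3 states):
  q0 = b.(0 | 0) + (a.0 + c.0 + b.0) :: =a=> q1, =b=> q1, =b=> q2, =c=> q1
  q1 = 0 :: ·
  q2 = 0 | 0 :: ·
Executing c from Q (initial set {q0}):
  after c @ step 1: {q1}
  — Q admits the full trace.
Executing c from P (initial set {p0}):
  after c @ step 1: ∅ (P stuck)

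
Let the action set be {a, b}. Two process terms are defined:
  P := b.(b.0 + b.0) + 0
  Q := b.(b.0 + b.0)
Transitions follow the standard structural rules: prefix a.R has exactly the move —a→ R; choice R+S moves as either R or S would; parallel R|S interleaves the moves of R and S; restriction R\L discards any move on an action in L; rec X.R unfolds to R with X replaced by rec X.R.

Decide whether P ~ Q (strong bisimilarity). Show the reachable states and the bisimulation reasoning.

YES

P's transition system — 3 states:
  u0 = b.(b.0 + b.0) + 0 has moves --b--▸ u1
  u1 = b.0 + b.0 has moves --b--▸ u2
  u2 = 0 has moves deadlocked
Q's transition system — 3 states:
  v0 = b.(b.0 + b.0) has moves --b--▸ v1
  v1 = b.0 + b.0 has moves --b--▸ v2
  v2 = 0 has moves deadlocked
Partition-refinement fixed point:
  B0 = {u0, v0}
  B1 = {u1, v1}
  B2 = {u2, v2}
u0 ∈ B0, v0 ∈ B0 → same block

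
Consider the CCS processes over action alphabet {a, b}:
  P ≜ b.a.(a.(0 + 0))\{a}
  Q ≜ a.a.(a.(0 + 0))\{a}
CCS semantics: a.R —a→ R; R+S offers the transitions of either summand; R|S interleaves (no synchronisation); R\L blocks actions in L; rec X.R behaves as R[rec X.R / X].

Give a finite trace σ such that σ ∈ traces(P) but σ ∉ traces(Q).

b

Reachable graph of P (3 states):
  m0 = b.a.(a.(0 + 0))\{a} has moves ··b··> m1
  m1 = a.(a.(0 + 0))\{a} has moves ··a··> m2
  m2 = (a.(0 + 0))\{a} has moves ·
Reachable graph of Q (3 states):
  n0 = a.a.(a.(0 + 0))\{a} has moves ··a··> n1
  n1 = a.(a.(0 + 0))\{a} has moves ··a··> n2
  n2 = (a.(0 + 0))\{a} has moves ·
Trace ⟨b⟩ through P, begin at {m0}:
  after b @ step 1: {m1}
  P completes σ.
Trace ⟨b⟩ through Q, begin at {n0}:
  after b @ step 1: ∅  — Q cannot continue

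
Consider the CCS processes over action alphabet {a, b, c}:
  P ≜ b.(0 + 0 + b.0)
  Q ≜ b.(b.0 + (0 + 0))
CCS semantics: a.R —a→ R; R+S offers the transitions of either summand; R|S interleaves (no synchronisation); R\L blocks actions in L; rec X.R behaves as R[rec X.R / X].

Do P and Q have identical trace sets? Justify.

P's transition system — 3 states:
  s0 = b.(0 + 0 + b.0) → —b→ s1
  s1 = 0 + 0 + b.0 → —b→ s2
  s2 = 0 → ∅
Q's transition system — 3 states:
  t0 = b.(b.0 + (0 + 0)) → —b→ t1
  t1 = b.0 + (0 + 0) → —b→ t2
  t2 = 0 → ∅
Partition-refinement fixed point:
  B0 = {s0, t0}
  B1 = {s1, t1}
  B2 = {s2, t2}
s0 ∈ B0, t0 ∈ B0 → same block
Bisimilar ⇒ trace-equivalent.

traces(P) = traces(Q)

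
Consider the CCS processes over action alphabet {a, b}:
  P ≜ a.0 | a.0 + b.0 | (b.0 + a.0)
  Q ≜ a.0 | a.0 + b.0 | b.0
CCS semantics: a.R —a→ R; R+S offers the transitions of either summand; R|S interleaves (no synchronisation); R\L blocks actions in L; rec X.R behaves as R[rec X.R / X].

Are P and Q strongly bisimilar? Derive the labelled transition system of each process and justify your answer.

NO

P's transition system — 6 states:
  u0 = a.0 | a.0 + b.0 | (b.0 + a.0) has moves -a-> u1, -a-> u2, -a-> u3, -b-> u3, -b-> u4
  u1 = 0 | a.0 has moves -a-> u5
  u2 = a.0 | 0 has moves -a-> u5
  u3 = b.0 | 0 has moves -b-> u5
  u4 = 0 | (b.0 + a.0) has moves -a-> u5, -b-> u5
  u5 = 0 | 0 has moves (no moves)
Q's transition system — 6 states:
  v0 = a.0 | a.0 + b.0 | b.0 has moves -a-> v1, -a-> v2, -b-> v3, -b-> v4
  v1 = 0 | a.0 has moves -a-> v5
  v2 = a.0 | 0 has moves -a-> v5
  v3 = 0 | b.0 has moves -b-> v5
  v4 = b.0 | 0 has moves -b-> v5
  v5 = 0 | 0 has moves (no moves)
Coarsest stable partition (strong bisimilarity classes):
  B0 = {u0}
  B1 = {u1, u2, v1, v2}
  B2 = {u5, v5}
  B3 = {u4}
  B4 = {u3, v3, v4}
  B5 = {v0}
u0 ∈ B0, v0 ∈ B5 → different blocks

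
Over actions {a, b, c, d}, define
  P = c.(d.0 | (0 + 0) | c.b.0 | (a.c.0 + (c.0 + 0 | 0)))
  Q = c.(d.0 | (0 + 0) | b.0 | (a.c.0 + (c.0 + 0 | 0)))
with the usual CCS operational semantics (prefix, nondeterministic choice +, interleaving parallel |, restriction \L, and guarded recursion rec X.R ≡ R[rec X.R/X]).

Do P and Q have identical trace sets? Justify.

traces(P) ≠ traces(Q) — witness ⟨ccc⟩

Reachable graph of P (19 states):
  p0 = c.(d.0 | (0 + 0) | c.b.0 | (a.c.0 + (c.0 + 0 | 0))) → ··c··> p1
  p1 = d.0 | (0 + 0) | c.b.0 | (a.c.0 + (c.0 + 0 | 0)) → ··a··> p2, ··c··> p3, ··c··> p4, ··d··> p5
  p2 = d.0 | (0 + 0) | c.b.0 | c.0 → ··c··> p4, ··c··> p6, ··d··> p7
  p3 = d.0 | (0 + 0) | b.0 | (a.c.0 + (c.0 + 0 | 0)) → ··a··> p6, ··b··> p8, ··c··> p9, ··d··> p10
  p4 = d.0 | (0 + 0) | c.b.0 | 0 → ··c··> p9, ··d··> p11
  p5 = 0 | (0 + 0) | c.b.0 | (a.c.0 + (c.0 + 0 | 0)) → ··a··> p7, ··c··> p10, ··c··> p11
  p6 = d.0 | (0 + 0) | b.0 | c.0 → ··b··> p12, ··c··> p9, ··d··> p13
  p7 = 0 | (0 + 0) | c.b.0 | c.0 → ··c··> p11, ··c··> p13
  p8 = d.0 | (0 + 0) | 0 | (a.c.0 + (c.0 + 0 | 0)) → ··a··> p12, ··c··> p14, ··d··> p15
  p9 = d.0 | (0 + 0) | b.0 | 0 → ··b··> p14, ··d··> p16
  p10 = 0 | (0 + 0) | b.0 | (a.c.0 + (c.0 + 0 | 0)) → ··a··> p13, ··b··> p15, ··c··> p16
  p11 = 0 | (0 + 0) | c.b.0 | 0 → ··c··> p16
  p12 = d.0 | (0 + 0) | 0 | c.0 → ··c··> p14, ··d··> p17
  p13 = 0 | (0 + 0) | b.0 | c.0 → ··b··> p17, ··c··> p16
  p14 = d.0 | (0 + 0) | 0 | 0 → ··d··> p18
  p15 = 0 | (0 + 0) | 0 | (a.c.0 + (c.0 + 0 | 0)) → ··a··> p17, ··c··> p18
  p16 = 0 | (0 + 0) | b.0 | 0 → ··b··> p18
  p17 = 0 | (0 + 0) | 0 | c.0 → ··c··> p18
  p18 = 0 | (0 + 0) | 0 | 0 → (no moves)
Reachable graph of Q (13 states):
  q0 = c.(d.0 | (0 + 0) | b.0 | (a.c.0 + (c.0 + 0 | 0))) → ··c··> q1
  q1 = d.0 | (0 + 0) | b.0 | (a.c.0 + (c.0 + 0 | 0)) → ··a··> q2, ··b··> q3, ··c··> q4, ··d··> q5
  q2 = d.0 | (0 + 0) | b.0 | c.0 → ··b··> q6, ··c··> q4, ··d··> q7
  q3 = d.0 | (0 + 0) | 0 | (a.c.0 + (c.0 + 0 | 0)) → ··a··> q6, ··c··> q8, ··d··> q9
  q4 = d.0 | (0 + 0) | b.0 | 0 → ··b··> q8, ··d··> q10
  q5 = 0 | (0 + 0) | b.0 | (a.c.0 + (c.0 + 0 | 0)) → ··a··> q7, ··b··> q9, ··c··> q10
  q6 = d.0 | (0 + 0) | 0 | c.0 → ··c··> q8, ··d··> q11
  q7 = 0 | (0 + 0) | b.0 | c.0 → ··b··> q11, ··c··> q10
  q8 = d.0 | (0 + 0) | 0 | 0 → ··d··> q12
  q9 = 0 | (0 + 0) | 0 | (a.c.0 + (c.0 + 0 | 0)) → ··a··> q11, ··c··> q12
  q10 = 0 | (0 + 0) | b.0 | 0 → ··b··> q12
  q11 = 0 | (0 + 0) | 0 | c.0 → ··c··> q12
  q12 = 0 | (0 + 0) | 0 | 0 → (no moves)
Run σ = ⟨ccc⟩ on P: start {p0}
  after c @ step 1: {p1}
  after c @ step 2: {p3, p4}
  after c @ step 3: {p9}
  — P admits the full trace.
Run σ = ⟨ccc⟩ on Q: start {q0}
  after c @ step 1: {q1}
  after c @ step 2: {q4}
  after c @ step 3: ∅  — Q cannot continue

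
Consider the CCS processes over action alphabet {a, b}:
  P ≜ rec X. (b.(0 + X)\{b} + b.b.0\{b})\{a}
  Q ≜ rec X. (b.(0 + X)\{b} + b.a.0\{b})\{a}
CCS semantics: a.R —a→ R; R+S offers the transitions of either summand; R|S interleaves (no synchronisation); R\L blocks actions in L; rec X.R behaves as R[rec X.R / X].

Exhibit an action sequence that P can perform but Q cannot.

bb

P's transition system — 4 states:
  u0 = rec X. (b.(0 + X)\{b} + b.b.0\{b})\{a} :: --b--▸ u1, --b--▸ u2
  u1 = (0 + (rec X. (b.(0 + X)\{b} + b.b.0\{b})\{a}))\{b}\{a} :: deadlocked
  u2 = (b.0\{b})\{a} :: --b--▸ u3
  u3 = 0\{b}\{a} :: deadlocked
Q's transition system — 3 states:
  v0 = rec X. (b.(0 + X)\{b} + b.a.0\{b})\{a} :: --b--▸ v1, --b--▸ v2
  v1 = (0 + (rec X. (b.(0 + X)\{b} + b.a.0\{b})\{a}))\{b}\{a} :: deadlocked
  v2 = (a.0\{b})\{a} :: deadlocked
Executing bb from P (initial set {u0}):
  [1] b ⇒ {u1, u2}
  [2] b ⇒ {u3}
  ✓ P
Executing bb from Q (initial set {v0}):
  [1] b ⇒ {v1, v2}
  [2] b ⇒ no successor for Q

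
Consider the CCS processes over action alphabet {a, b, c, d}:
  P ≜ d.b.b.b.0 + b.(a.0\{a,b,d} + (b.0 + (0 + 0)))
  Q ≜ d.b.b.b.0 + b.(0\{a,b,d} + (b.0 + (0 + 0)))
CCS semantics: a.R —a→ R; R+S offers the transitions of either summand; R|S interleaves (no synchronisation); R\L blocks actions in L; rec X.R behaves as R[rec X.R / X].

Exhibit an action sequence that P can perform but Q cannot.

Reachable graph of P (7 states):
  s0 = d.b.b.b.0 + b.(a.0\{a,b,d} + (b.0 + (0 + 0))) has moves -b-> s1, -d-> s2
  s1 = a.0\{a,b,d} + (b.0 + (0 + 0)) has moves -a-> s3, -b-> s4
  s2 = b.b.b.0 has moves -b-> s5
  s3 = 0\{a,b,d} has moves ·
  s4 = 0 has moves ·
  s5 = b.b.0 has moves -b-> s6
  s6 = b.0 has moves -b-> s4
Reachable graph of Q (6 states):
  t0 = d.b.b.b.0 + b.(0\{a,b,d} + (b.0 + (0 + 0))) has moves -b-> t1, -d-> t2
  t1 = 0\{a,b,d} + (b.0 + (0 + 0)) has moves -b-> t3
  t2 = b.b.b.0 has moves -b-> t4
  t3 = 0 has moves ·
  t4 = b.b.0 has moves -b-> t5
  t5 = b.0 has moves -b-> t3
Run σ = ⟨ba⟩ on P: start {s0}
  step 1 (b): {s1}
  step 2 (a): {s3}
  P completes σ.
Run σ = ⟨ba⟩ on Q: start {t0}
  step 1 (b): {t1}
  step 2 (a): ∅ (Q stuck)

ba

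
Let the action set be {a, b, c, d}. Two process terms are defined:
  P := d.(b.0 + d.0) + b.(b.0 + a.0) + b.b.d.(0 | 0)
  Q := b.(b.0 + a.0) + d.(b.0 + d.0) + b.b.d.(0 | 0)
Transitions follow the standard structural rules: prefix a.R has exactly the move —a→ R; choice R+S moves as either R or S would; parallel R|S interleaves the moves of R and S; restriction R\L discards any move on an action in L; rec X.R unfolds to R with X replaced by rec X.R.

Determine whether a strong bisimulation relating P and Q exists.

YES

P's transition system — 7 states:
  u0 = d.(b.0 + d.0) + b.(b.0 + a.0) + b.b.d.(0 | 0) :: ··b··> u1, ··b··> u2, ··d··> u3
  u1 = b.0 + a.0 :: ··a··> u4, ··b··> u4
  u2 = b.d.(0 | 0) :: ··b··> u5
  u3 = b.0 + d.0 :: ··b··> u4, ··d··> u4
  u4 = 0 :: deadlocked
  u5 = d.(0 | 0) :: ··d··> u6
  u6 = 0 | 0 :: deadlocked
Q's transition system — 7 states:
  v0 = b.(b.0 + a.0) + d.(b.0 + d.0) + b.b.d.(0 | 0) :: ··b··> v1, ··b··> v2, ··d··> v3
  v1 = b.0 + a.0 :: ··a··> v4, ··b··> v4
  v2 = b.d.(0 | 0) :: ··b··> v5
  v3 = b.0 + d.0 :: ··b··> v4, ··d··> v4
  v4 = 0 :: deadlocked
  v5 = d.(0 | 0) :: ··d··> v6
  v6 = 0 | 0 :: deadlocked
Partition-refinement fixed point:
  B0 = {u0, v0}
  B1 = {u2, v2}
  B2 = {u5, v5}
  B3 = {u4, u6, v4, v6}
  B4 = {u3, v3}
  B5 = {u1, v1}
u0 ∈ B0, v0 ∈ B0 → same block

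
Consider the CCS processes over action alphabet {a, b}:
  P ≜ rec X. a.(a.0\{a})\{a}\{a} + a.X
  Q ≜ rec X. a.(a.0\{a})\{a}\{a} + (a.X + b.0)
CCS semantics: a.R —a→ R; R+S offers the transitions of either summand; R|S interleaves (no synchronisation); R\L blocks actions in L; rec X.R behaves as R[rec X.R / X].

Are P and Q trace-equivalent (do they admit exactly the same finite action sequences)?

trace-distinct — witness ⟨b⟩

P's transition system — 2 states:
  u0 = rec X. a.(a.0\{a})\{a}\{a} + a.X | —a→ u0, —a→ u1
  u1 = (a.0\{a})\{a}\{a} | (no moves)
Q's transition system — 3 states:
  v0 = rec X. a.(a.0\{a})\{a}\{a} + (a.X + b.0) | —a→ v0, —a→ v1, —b→ v2
  v1 = (a.0\{a})\{a}\{a} | (no moves)
  v2 = 0 | (no moves)
Trace ⟨b⟩ through Q, begin at {v0}:
  [1] b ⇒ {v2}
  — Q admits the full trace.
Trace ⟨b⟩ through P, begin at {u0}:
  [1] b ⇒ no successor for P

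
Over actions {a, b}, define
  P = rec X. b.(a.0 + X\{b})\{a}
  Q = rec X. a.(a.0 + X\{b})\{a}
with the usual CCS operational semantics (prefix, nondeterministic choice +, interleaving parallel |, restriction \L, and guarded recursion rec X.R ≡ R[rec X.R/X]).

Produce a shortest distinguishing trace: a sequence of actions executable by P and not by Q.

P's transition system — 2 states:
  s0 = rec X. b.(a.0 + X\{b})\{a} | -b-> s1
  s1 = (a.0 + (rec X. b.(a.0 + X\{b})\{a})\{b})\{a} | stopped
Q's transition system — 2 states:
  t0 = rec X. a.(a.0 + X\{b})\{a} | -a-> t1
  t1 = (a.0 + (rec X. a.(a.0 + X\{b})\{a})\{b})\{a} | stopped
Trace ⟨b⟩ through P, begin at {s0}:
  step 1 (b): {s1}
  P completes σ.
Trace ⟨b⟩ through Q, begin at {t0}:
  step 1 (b): ∅  — Q cannot continue

b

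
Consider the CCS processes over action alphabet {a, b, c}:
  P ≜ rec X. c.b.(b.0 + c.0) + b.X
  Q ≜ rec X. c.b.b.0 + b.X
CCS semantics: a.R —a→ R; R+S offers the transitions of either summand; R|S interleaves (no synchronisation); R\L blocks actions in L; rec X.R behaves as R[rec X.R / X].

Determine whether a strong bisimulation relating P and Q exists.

NO

Reachable graph of P (4 states):
  u0 = rec X. c.b.(b.0 + c.0) + b.X ⊢ -b-> u0, -c-> u1
  u1 = b.(b.0 + c.0) ⊢ -b-> u2
  u2 = b.0 + c.0 ⊢ -b-> u3, -c-> u3
  u3 = 0 ⊢ (no moves)
Reachable graph of Q (4 states):
  v0 = rec X. c.b.b.0 + b.X ⊢ -b-> v0, -c-> v1
  v1 = b.b.0 ⊢ -b-> v2
  v2 = b.0 ⊢ -b-> v3
  v3 = 0 ⊢ (no moves)
Partition-refinement fixed point:
  B0 = {u0}
  B1 = {u1}
  B2 = {u2}
  B3 = {u3, v3}
  B4 = {v0}
  B5 = {v1}
  B6 = {v2}
u0 ∈ B0, v0 ∈ B4 → different blocks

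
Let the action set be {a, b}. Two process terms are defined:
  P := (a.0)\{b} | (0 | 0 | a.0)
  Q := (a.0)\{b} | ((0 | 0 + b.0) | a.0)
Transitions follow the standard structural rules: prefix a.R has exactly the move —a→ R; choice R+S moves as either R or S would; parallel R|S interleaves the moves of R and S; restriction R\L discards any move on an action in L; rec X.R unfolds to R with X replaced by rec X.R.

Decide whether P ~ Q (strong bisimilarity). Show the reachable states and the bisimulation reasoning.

NO

Reachable graph of P (4 states):
  m0 = (a.0)\{b} | (0 | 0 | a.0) → --a--▸ m1, --a--▸ m2
  m1 = (a.0)\{b} | (0 | 0 | 0) → --a--▸ m3
  m2 = 0\{b} | (0 | 0 | a.0) → --a--▸ m3
  m3 = 0\{b} | (0 | 0 | 0) → deadlocked
Reachable graph of Q (8 states):
  n0 = (a.0)\{b} | ((0 | 0 + b.0) | a.0) → --a--▸ n1, --a--▸ n2, --b--▸ n3
  n1 = (a.0)\{b} | ((0 | 0 + b.0) | 0) → --a--▸ n4, --b--▸ n5
  n2 = 0\{b} | ((0 | 0 + b.0) | a.0) → --a--▸ n4, --b--▸ n6
  n3 = (a.0)\{b} | (0 | a.0) → --a--▸ n5, --a--▸ n6
  n4 = 0\{b} | ((0 | 0 + b.0) | 0) → --b--▸ n7
  n5 = (a.0)\{b} | (0 | 0) → --a--▸ n7
  n6 = 0\{b} | (0 | a.0) → --a--▸ n7
  n7 = 0\{b} | (0 | 0) → deadlocked
Coarsest stable partition (strong bisimilarity classes):
  B0 = {m0, n3}
  B1 = {m1, m2, n5, n6}
  B2 = {m3, n7}
  B3 = {n0}
  B4 = {n1, n2}
  B5 = {n4}
m0 ∈ B0, n0 ∈ B3 → different blocks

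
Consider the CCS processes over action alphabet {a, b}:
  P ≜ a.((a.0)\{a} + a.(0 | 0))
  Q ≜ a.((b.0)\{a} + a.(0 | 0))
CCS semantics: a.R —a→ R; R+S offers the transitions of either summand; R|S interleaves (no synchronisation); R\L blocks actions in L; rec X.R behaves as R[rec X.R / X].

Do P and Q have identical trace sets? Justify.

P's transition system — 3 states:
  s0 = a.((a.0)\{a} + a.(0 | 0)) → -a-> s1
  s1 = (a.0)\{a} + a.(0 | 0) → -a-> s2
  s2 = 0 | 0 → ∅
Q's transition system — 4 states:
  t0 = a.((b.0)\{a} + a.(0 | 0)) → -a-> t1
  t1 = (b.0)\{a} + a.(0 | 0) → -a-> t2, -b-> t3
  t2 = 0 | 0 → ∅
  t3 = 0\{a} → ∅
Executing ab from Q (initial set {t0}):
  step 1 (a): {t1}
  step 2 (b): {t3}
  ✓ Q
Executing ab from P (initial set {s0}):
  step 1 (a): {s1}
  step 2 (b): no successor for P

traces(P) ≠ traces(Q) — witness ⟨ab⟩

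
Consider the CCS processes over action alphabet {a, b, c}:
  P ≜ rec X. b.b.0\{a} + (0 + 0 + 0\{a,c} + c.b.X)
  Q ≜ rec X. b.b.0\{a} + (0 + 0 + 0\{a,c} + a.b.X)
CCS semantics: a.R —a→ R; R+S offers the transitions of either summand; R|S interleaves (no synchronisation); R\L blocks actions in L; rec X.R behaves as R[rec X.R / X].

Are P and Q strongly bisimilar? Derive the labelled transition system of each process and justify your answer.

NO

P's transition system — 4 states:
  m0 = rec X. b.b.0\{a} + (0 + 0 + 0\{a,c} + c.b.X) :: ··b··> m1, ··c··> m2
  m1 = b.0\{a} :: ··b··> m3
  m2 = b.(rec X. b.b.0\{a} + (0 + 0 + 0\{a,c} + c.b.X)) :: ··b··> m0
  m3 = 0\{a} :: ∅
Q's transition system — 4 states:
  n0 = rec X. b.b.0\{a} + (0 + 0 + 0\{a,c} + a.b.X) :: ··a··> n1, ··b··> n2
  n1 = b.(rec X. b.b.0\{a} + (0 + 0 + 0\{a,c} + a.b.X)) :: ··b··> n0
  n2 = b.0\{a} :: ··b··> n3
  n3 = 0\{a} :: ∅
Partition-refinement fixed point:
  B0 = {m0}
  B1 = {m2}
  B2 = {m1, n2}
  B3 = {m3, n3}
  B4 = {n0}
  B5 = {n1}
m0 ∈ B0, n0 ∈ B4 → different blocks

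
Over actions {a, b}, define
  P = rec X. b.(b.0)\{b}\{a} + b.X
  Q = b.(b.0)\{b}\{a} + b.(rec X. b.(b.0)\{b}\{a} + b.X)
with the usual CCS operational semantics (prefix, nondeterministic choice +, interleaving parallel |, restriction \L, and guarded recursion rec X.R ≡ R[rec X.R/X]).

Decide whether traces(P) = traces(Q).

Reachable graph of P (2 states):
  p0 = rec X. b.(b.0)\{b}\{a} + b.X ⊢ ··b··> p0, ··b··> p1
  p1 = (b.0)\{b}\{a} ⊢ stopped
Reachable graph of Q (3 states):
  q0 = b.(b.0)\{b}\{a} + b.(rec X. b.(b.0)\{b}\{a} + b.X) ⊢ ··b··> q1, ··b··> q2
  q1 = (b.0)\{b}\{a} ⊢ stopped
  q2 = rec X. b.(b.0)\{b}\{a} + b.X ⊢ ··b··> q1, ··b··> q2
Coarsest stable partition (strong bisimilarity classes):
  B0 = {p0, q0, q2}
  B1 = {p1, q1}
p0 ∈ B0, q0 ∈ B0 → same block
Bisimilar ⇒ trace-equivalent.

trace-equivalent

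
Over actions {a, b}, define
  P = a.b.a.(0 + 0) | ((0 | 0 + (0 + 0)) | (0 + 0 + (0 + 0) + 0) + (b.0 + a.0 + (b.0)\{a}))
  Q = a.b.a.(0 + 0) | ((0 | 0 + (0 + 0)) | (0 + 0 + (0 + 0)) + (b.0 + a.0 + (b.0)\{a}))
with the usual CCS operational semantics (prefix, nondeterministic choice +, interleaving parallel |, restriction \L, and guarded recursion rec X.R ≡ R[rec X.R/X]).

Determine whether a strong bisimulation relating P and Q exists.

Reachable graph of P (12 states):
  u0 = a.b.a.(0 + 0) | ((0 | 0 + (0 + 0)) | (0 + 0 + (0 + 0) + 0) + (b.0 + a.0 + (b.0)\{a})) → —a→ u1, —a→ u2, —b→ u1, —b→ u3
  u1 = a.b.a.(0 + 0) | 0 → —a→ u4
  u2 = b.a.(0 + 0) | ((0 | 0 + (0 + 0)) | (0 + 0 + (0 + 0) + 0) + (b.0 + a.0 + (b.0)\{a})) → —a→ u4, —b→ u4, —b→ u5, —b→ u6
  u3 = a.b.a.(0 + 0) | 0\{a} → —a→ u6
  u4 = b.a.(0 + 0) | 0 → —b→ u7
  u5 = a.(0 + 0) | ((0 | 0 + (0 + 0)) | (0 + 0 + (0 + 0) + 0) + (b.0 + a.0 + (b.0)\{a})) → —a→ u7, —a→ u8, —b→ u7, —b→ u9
  u6 = b.a.(0 + 0) | 0\{a} → —b→ u9
  u7 = a.(0 + 0) | 0 → —a→ u10
  u8 = (0 + 0) | ((0 | 0 + (0 + 0)) | (0 + 0 + (0 + 0) + 0) + (b.0 + a.0 + (b.0)\{a})) → —a→ u10, —b→ u10, —b→ u11
  u9 = a.(0 + 0) | 0\{a} → —a→ u11
  u10 = (0 + 0) | 0 → stopped
  u11 = (0 + 0) | 0\{a} → stopped
Reachable graph of Q (12 states):
  v0 = a.b.a.(0 + 0) | ((0 | 0 + (0 + 0)) | (0 + 0 + (0 + 0)) + (b.0 + a.0 + (b.0)\{a})) → —a→ v1, —a→ v2, —b→ v1, —b→ v3
  v1 = a.b.a.(0 + 0) | 0 → —a→ v4
  v2 = b.a.(0 + 0) | ((0 | 0 + (0 + 0)) | (0 + 0 + (0 + 0)) + (b.0 + a.0 + (b.0)\{a})) → —a→ v4, —b→ v4, —b→ v5, —b→ v6
  v3 = a.b.a.(0 + 0) | 0\{a} → —a→ v6
  v4 = b.a.(0 + 0) | 0 → —b→ v7
  v5 = a.(0 + 0) | ((0 | 0 + (0 + 0)) | (0 + 0 + (0 + 0)) + (b.0 + a.0 + (b.0)\{a})) → —a→ v7, —a→ v8, —b→ v7, —b→ v9
  v6 = b.a.(0 + 0) | 0\{a} → —b→ v9
  v7 = a.(0 + 0) | 0 → —a→ v10
  v8 = (0 + 0) | ((0 | 0 + (0 + 0)) | (0 + 0 + (0 + 0)) + (b.0 + a.0 + (b.0)\{a})) → —a→ v10, —b→ v10, —b→ v11
  v9 = a.(0 + 0) | 0\{a} → —a→ v11
  v10 = (0 + 0) | 0 → stopped
  v11 = (0 + 0) | 0\{a} → stopped
Coarsest stable partition (strong bisimilarity classes):
  B0 = {u0, v0}
  B1 = {u1, u3, v1, v3}
  B2 = {u4, u6, v4, v6}
  B3 = {u7, u9, v7, v9}
  B4 = {u10, u11, v10, v11}
  B5 = {u2, v2}
  B6 = {u5, v5}
  B7 = {u8, v8}
u0 ∈ B0, v0 ∈ B0 → same block

bisimilar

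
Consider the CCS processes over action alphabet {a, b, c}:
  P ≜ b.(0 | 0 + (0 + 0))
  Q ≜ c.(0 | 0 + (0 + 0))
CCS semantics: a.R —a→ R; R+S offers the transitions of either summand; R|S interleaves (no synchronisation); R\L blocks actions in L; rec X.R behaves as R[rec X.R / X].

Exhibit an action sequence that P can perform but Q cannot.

P's transition system — 2 states:
  s0 = b.(0 | 0 + (0 + 0)) has moves —b→ s1
  s1 = 0 | 0 + (0 + 0) has moves stopped
Q's transition system — 2 states:
  t0 = c.(0 | 0 + (0 + 0)) has moves —c→ t1
  t1 = 0 | 0 + (0 + 0) has moves stopped
Executing b from P (initial set {s0}):
  [1] b ⇒ {s1}
  — P admits the full trace.
Executing b from Q (initial set {t0}):
  [1] b ⇒ ∅ (Q stuck)

b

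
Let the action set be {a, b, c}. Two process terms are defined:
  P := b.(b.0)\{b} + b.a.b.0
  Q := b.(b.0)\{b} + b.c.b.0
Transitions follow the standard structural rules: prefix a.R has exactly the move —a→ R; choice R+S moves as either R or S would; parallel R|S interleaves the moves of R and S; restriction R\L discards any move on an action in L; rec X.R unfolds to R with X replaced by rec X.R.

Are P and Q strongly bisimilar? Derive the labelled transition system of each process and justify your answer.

P's transition system — 5 states:
  m0 = b.(b.0)\{b} + b.a.b.0 | =b=> m1, =b=> m2
  m1 = (b.0)\{b} | deadlocked
  m2 = a.b.0 | =a=> m3
  m3 = b.0 | =b=> m4
  m4 = 0 | deadlocked
Q's transition system — 5 states:
  n0 = b.(b.0)\{b} + b.c.b.0 | =b=> n1, =b=> n2
  n1 = (b.0)\{b} | deadlocked
  n2 = c.b.0 | =c=> n3
  n3 = b.0 | =b=> n4
  n4 = 0 | deadlocked
Coarsest stable partition (strong bisimilarity classes):
  B0 = {m0}
  B1 = {m2}
  B2 = {m3, n3}
  B3 = {m1, m4, n1, n4}
  B4 = {n0}
  B5 = {n2}
m0 ∈ B0, n0 ∈ B4 → different blocks

not bisimilar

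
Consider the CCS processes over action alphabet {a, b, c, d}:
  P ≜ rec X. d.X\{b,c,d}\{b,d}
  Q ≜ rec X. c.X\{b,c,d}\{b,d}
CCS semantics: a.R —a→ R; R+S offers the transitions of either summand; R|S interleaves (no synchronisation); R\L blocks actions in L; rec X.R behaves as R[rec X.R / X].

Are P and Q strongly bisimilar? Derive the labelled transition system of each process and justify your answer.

NO

Reachable graph of P (2 states):
  u0 = rec X. d.X\{b,c,d}\{b,d} has moves =d=> u1
  u1 = (rec X. d.X\{b,c,d}\{b,d})\{b,c,d}\{b,d} has moves deadlocked
Reachable graph of Q (2 states):
  v0 = rec X. c.X\{b,c,d}\{b,d} has moves =c=> v1
  v1 = (rec X. c.X\{b,c,d}\{b,d})\{b,c,d}\{b,d} has moves deadlocked
Bisimilarity quotient blocks:
  B0 = {u0}
  B1 = {u1, v1}
  B2 = {v0}
u0 ∈ B0, v0 ∈ B2 → different blocks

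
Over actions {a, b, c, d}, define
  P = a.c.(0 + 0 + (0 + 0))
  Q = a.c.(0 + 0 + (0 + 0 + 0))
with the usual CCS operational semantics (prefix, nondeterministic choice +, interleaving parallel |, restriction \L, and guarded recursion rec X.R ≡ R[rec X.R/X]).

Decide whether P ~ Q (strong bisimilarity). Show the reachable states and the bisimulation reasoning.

P ~ Q

P's transition system — 3 states:
  s0 = a.c.(0 + 0 + (0 + 0)) → =a=> s1
  s1 = c.(0 + 0 + (0 + 0)) → =c=> s2
  s2 = 0 + 0 + (0 + 0) → ·
Q's transition system — 3 states:
  t0 = a.c.(0 + 0 + (0 + 0 + 0)) → =a=> t1
  t1 = c.(0 + 0 + (0 + 0 + 0)) → =c=> t2
  t2 = 0 + 0 + (0 + 0 + 0) → ·
Coarsest stable partition (strong bisimilarity classes):
  B0 = {s0, t0}
  B1 = {s1, t1}
  B2 = {s2, t2}
s0 ∈ B0, t0 ∈ B0 → same block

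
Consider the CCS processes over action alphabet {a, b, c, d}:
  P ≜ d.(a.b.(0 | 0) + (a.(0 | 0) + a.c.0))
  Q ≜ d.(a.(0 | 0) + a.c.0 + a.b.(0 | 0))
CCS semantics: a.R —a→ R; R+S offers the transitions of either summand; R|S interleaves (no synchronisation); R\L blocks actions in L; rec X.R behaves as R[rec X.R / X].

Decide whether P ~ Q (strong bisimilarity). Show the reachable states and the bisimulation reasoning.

LTS(P): 6 reachable states
  s0 = d.(a.b.(0 | 0) + (a.(0 | 0) + a.c.0)) | —d→ s1
  s1 = a.b.(0 | 0) + (a.(0 | 0) + a.c.0) | —a→ s2, —a→ s3, —a→ s4
  s2 = 0 | 0 | ·
  s3 = b.(0 | 0) | —b→ s2
  s4 = c.0 | —c→ s5
  s5 = 0 | ·
LTS(Q): 6 reachable states
  t0 = d.(a.(0 | 0) + a.c.0 + a.b.(0 | 0)) | —d→ t1
  t1 = a.(0 | 0) + a.c.0 + a.b.(0 | 0) | —a→ t2, —a→ t3, —a→ t4
  t2 = 0 | 0 | ·
  t3 = b.(0 | 0) | —b→ t2
  t4 = c.0 | —c→ t5
  t5 = 0 | ·
Partition-refinement fixed point:
  B0 = {s0, t0}
  B1 = {s1, t1}
  B2 = {s2, s5, t2, t5}
  B3 = {s3, t3}
  B4 = {s4, t4}
s0 ∈ B0, t0 ∈ B0 → same block

P ~ Q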